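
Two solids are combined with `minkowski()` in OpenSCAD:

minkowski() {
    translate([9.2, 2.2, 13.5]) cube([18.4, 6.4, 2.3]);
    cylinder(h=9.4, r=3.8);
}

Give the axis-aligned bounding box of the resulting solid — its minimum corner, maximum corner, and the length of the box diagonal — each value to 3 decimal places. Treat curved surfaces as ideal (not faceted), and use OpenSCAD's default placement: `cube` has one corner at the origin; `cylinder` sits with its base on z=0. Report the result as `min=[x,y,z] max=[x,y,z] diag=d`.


A = translate([9.2, 2.2, 13.5]) cube([18.4, 6.4, 2.3]) → bbox [9.2,2.2,13.5] .. [27.6,8.6,15.8]
B = cylinder(h=9.4, r=3.8) → bbox [-3.8,-3.8,0] .. [3.8,3.8,9.4]
lo = A.lo+B.lo = [9.2-3.8, 2.2-3.8, 13.5+0] = [5.400,-1.600,13.500]
hi = A.hi+B.hi = [27.6+3.8, 8.6+3.8, 15.8+9.4] = [31.400,12.400,25.200]
diag = √(26²+14²+11.7²) = √1008.89 = 31.763

min=[5.400,-1.600,13.500] max=[31.400,12.400,25.200] diag=31.763


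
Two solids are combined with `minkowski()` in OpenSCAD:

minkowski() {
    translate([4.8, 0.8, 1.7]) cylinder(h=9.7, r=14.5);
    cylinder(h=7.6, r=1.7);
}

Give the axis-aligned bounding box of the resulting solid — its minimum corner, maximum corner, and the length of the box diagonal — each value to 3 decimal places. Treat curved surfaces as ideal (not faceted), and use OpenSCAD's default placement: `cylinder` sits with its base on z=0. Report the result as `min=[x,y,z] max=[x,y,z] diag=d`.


min=[-11.400,-15.400,1.700] max=[21.000,17.000,19.000] diag=48.978

A = translate([4.8, 0.8, 1.7]) cylinder(h=9.7, r=14.5) → bbox [-9.7,-13.7,1.7] .. [19.3,15.3,11.4]
B = cylinder(h=7.6, r=1.7) → bbox [-1.7,-1.7,0] .. [1.7,1.7,7.6]
lo = A.lo+B.lo = [-9.7-1.7, -13.7-1.7, 1.7+0] = [-11.400,-15.400,1.700]
hi = A.hi+B.hi = [19.3+1.7, 15.3+1.7, 11.4+7.6] = [21.000,17.000,19.000]
diag = √(32.4²+32.4²+17.3²) = √2398.81 = 48.978


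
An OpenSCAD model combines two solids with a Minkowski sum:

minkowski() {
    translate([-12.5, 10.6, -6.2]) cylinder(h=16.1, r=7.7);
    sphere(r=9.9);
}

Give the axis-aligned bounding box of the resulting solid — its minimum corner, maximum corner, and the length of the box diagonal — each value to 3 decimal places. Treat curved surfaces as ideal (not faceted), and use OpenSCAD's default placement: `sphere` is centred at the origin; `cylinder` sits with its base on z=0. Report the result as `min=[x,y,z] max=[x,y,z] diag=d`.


min=[-30.100,-7.000,-16.100] max=[5.100,28.200,19.800] diag=61.375

A = translate([-12.5, 10.6, -6.2]) cylinder(h=16.1, r=7.7) → bbox [-20.2,2.9,-6.2] .. [-4.8,18.3,9.9]
B = sphere(r=9.9) → bbox [-9.9,-9.9,-9.9] .. [9.9,9.9,9.9]
lo = A.lo+B.lo = [-20.2-9.9, 2.9-9.9, -6.2-9.9] = [-30.100,-7.000,-16.100]
hi = A.hi+B.hi = [-4.8+9.9, 18.3+9.9, 9.9+9.9] = [5.100,28.200,19.800]
diag = √(35.2²+35.2²+35.9²) = √3766.89 = 61.375


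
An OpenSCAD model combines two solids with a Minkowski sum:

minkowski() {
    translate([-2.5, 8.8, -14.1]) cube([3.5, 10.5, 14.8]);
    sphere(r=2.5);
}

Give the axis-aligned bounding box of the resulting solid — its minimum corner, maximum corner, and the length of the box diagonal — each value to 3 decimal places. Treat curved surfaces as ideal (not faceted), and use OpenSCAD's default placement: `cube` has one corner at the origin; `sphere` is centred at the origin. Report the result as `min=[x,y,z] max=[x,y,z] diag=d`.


min=[-5.000,6.300,-16.600] max=[3.500,21.800,3.200] diag=26.543

A = translate([-2.5, 8.8, -14.1]) cube([3.5, 10.5, 14.8]) → bbox [-2.5,8.8,-14.1] .. [1,19.3,0.7]
B = sphere(r=2.5) → bbox [-2.5,-2.5,-2.5] .. [2.5,2.5,2.5]
lo = A.lo+B.lo = [-2.5-2.5, 8.8-2.5, -14.1-2.5] = [-5.000,6.300,-16.600]
hi = A.hi+B.hi = [1+2.5, 19.3+2.5, 0.7+2.5] = [3.500,21.800,3.200]
diag = √(8.5²+15.5²+19.8²) = √704.54 = 26.543


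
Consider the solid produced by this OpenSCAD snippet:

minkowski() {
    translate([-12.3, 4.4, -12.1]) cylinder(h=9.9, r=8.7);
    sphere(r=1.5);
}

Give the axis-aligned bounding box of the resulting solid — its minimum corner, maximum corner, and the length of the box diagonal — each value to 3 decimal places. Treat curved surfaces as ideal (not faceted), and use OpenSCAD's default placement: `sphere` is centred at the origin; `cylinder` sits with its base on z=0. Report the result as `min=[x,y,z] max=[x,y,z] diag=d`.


A = translate([-12.3, 4.4, -12.1]) cylinder(h=9.9, r=8.7) → bbox [-21,-4.3,-12.1] .. [-3.6,13.1,-2.2]
B = sphere(r=1.5) → bbox [-1.5,-1.5,-1.5] .. [1.5,1.5,1.5]
lo = A.lo+B.lo = [-21-1.5, -4.3-1.5, -12.1-1.5] = [-22.500,-5.800,-13.600]
hi = A.hi+B.hi = [-3.6+1.5, 13.1+1.5, -2.2+1.5] = [-2.100,14.600,-0.700]
diag = √(20.4²+20.4²+12.9²) = √998.73 = 31.603

min=[-22.500,-5.800,-13.600] max=[-2.100,14.600,-0.700] diag=31.603


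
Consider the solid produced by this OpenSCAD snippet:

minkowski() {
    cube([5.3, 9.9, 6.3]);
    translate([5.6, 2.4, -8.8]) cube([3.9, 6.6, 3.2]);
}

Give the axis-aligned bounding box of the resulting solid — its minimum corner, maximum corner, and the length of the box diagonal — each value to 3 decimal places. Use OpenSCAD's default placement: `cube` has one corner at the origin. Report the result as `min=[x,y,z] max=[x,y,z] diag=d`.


min=[5.600,2.400,-8.800] max=[14.800,18.900,0.700] diag=21.146

A = translate([5.6, 2.4, -8.8]) cube([3.9, 6.6, 3.2]) → bbox [5.6,2.4,-8.8] .. [9.5,9,-5.6]
B = cube([5.3, 9.9, 6.3]) → bbox [0,0,0] .. [5.3,9.9,6.3]
lo = A.lo+B.lo = [5.6+0, 2.4+0, -8.8+0] = [5.600,2.400,-8.800]
hi = A.hi+B.hi = [9.5+5.3, 9+9.9, -5.6+6.3] = [14.800,18.900,0.700]
diag = √(9.2²+16.5²+9.5²) = √447.14 = 21.146


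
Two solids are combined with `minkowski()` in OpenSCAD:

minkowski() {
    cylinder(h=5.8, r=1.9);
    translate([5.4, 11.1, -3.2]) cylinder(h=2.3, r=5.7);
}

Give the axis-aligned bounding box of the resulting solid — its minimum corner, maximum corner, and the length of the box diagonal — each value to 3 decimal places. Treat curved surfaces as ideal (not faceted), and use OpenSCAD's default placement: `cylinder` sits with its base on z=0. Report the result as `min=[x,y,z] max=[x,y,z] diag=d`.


A = translate([5.4, 11.1, -3.2]) cylinder(h=2.3, r=5.7) → bbox [-0.3,5.4,-3.2] .. [11.1,16.8,-0.9]
B = cylinder(h=5.8, r=1.9) → bbox [-1.9,-1.9,0] .. [1.9,1.9,5.8]
lo = A.lo+B.lo = [-0.3-1.9, 5.4-1.9, -3.2+0] = [-2.200,3.500,-3.200]
hi = A.hi+B.hi = [11.1+1.9, 16.8+1.9, -0.9+5.8] = [13.000,18.700,4.900]
diag = √(15.2²+15.2²+8.1²) = √527.69 = 22.972

min=[-2.200,3.500,-3.200] max=[13.000,18.700,4.900] diag=22.972


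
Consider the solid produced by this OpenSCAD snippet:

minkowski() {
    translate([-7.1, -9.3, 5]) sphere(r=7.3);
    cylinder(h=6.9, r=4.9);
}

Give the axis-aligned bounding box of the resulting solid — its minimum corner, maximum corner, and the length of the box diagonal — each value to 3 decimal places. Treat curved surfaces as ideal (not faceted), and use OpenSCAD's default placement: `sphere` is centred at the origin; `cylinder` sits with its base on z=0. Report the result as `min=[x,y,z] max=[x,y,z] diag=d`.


A = translate([-7.1, -9.3, 5]) sphere(r=7.3) → bbox [-14.4,-16.6,-2.3] .. [0.2,-2,12.3]
B = cylinder(h=6.9, r=4.9) → bbox [-4.9,-4.9,0] .. [4.9,4.9,6.9]
lo = A.lo+B.lo = [-14.4-4.9, -16.6-4.9, -2.3+0] = [-19.300,-21.500,-2.300]
hi = A.hi+B.hi = [0.2+4.9, -2+4.9, 12.3+6.9] = [5.100,2.900,19.200]
diag = √(24.4²+24.4²+21.5²) = √1652.97 = 40.657

min=[-19.300,-21.500,-2.300] max=[5.100,2.900,19.200] diag=40.657


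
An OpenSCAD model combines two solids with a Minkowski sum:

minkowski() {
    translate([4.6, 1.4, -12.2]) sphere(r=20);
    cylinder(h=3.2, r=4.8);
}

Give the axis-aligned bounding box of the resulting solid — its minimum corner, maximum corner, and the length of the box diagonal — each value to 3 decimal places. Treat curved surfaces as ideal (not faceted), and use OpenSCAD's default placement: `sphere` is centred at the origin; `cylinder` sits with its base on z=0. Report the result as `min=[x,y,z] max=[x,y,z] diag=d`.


min=[-20.200,-23.400,-32.200] max=[29.400,26.200,11.000] diag=82.381

A = translate([4.6, 1.4, -12.2]) sphere(r=20) → bbox [-15.4,-18.6,-32.2] .. [24.6,21.4,7.8]
B = cylinder(h=3.2, r=4.8) → bbox [-4.8,-4.8,0] .. [4.8,4.8,3.2]
lo = A.lo+B.lo = [-15.4-4.8, -18.6-4.8, -32.2+0] = [-20.200,-23.400,-32.200]
hi = A.hi+B.hi = [24.6+4.8, 21.4+4.8, 7.8+3.2] = [29.400,26.200,11.000]
diag = √(49.6²+49.6²+43.2²) = √6786.56 = 82.381


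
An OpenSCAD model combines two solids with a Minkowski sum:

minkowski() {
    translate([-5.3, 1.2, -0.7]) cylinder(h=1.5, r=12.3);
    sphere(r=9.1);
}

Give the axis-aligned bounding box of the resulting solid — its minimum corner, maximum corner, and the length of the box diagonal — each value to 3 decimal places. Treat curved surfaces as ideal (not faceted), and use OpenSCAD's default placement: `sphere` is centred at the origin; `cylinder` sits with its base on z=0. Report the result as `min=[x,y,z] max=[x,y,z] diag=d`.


A = translate([-5.3, 1.2, -0.7]) cylinder(h=1.5, r=12.3) → bbox [-17.6,-11.1,-0.7] .. [7,13.5,0.8]
B = sphere(r=9.1) → bbox [-9.1,-9.1,-9.1] .. [9.1,9.1,9.1]
lo = A.lo+B.lo = [-17.6-9.1, -11.1-9.1, -0.7-9.1] = [-26.700,-20.200,-9.800]
hi = A.hi+B.hi = [7+9.1, 13.5+9.1, 0.8+9.1] = [16.100,22.600,9.900]
diag = √(42.8²+42.8²+19.7²) = √4051.77 = 63.654

min=[-26.700,-20.200,-9.800] max=[16.100,22.600,9.900] diag=63.654


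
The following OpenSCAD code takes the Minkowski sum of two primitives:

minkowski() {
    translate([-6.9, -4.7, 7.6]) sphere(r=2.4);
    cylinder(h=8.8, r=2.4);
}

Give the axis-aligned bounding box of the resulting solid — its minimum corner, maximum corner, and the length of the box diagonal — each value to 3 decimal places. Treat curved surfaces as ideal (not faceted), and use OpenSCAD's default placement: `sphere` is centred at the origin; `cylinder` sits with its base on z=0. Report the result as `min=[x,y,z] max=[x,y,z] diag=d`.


min=[-11.700,-9.500,5.200] max=[-2.100,0.100,18.800] diag=19.217

A = translate([-6.9, -4.7, 7.6]) sphere(r=2.4) → bbox [-9.3,-7.1,5.2] .. [-4.5,-2.3,10]
B = cylinder(h=8.8, r=2.4) → bbox [-2.4,-2.4,0] .. [2.4,2.4,8.8]
lo = A.lo+B.lo = [-9.3-2.4, -7.1-2.4, 5.2+0] = [-11.700,-9.500,5.200]
hi = A.hi+B.hi = [-4.5+2.4, -2.3+2.4, 10+8.8] = [-2.100,0.100,18.800]
diag = √(9.6²+9.6²+13.6²) = √369.28 = 19.217


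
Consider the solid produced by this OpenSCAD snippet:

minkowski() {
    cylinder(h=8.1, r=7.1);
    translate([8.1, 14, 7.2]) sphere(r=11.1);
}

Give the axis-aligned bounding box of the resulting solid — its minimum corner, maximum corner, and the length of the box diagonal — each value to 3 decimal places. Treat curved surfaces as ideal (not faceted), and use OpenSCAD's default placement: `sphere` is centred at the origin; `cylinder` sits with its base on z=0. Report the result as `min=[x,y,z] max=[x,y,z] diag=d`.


A = translate([8.1, 14, 7.2]) sphere(r=11.1) → bbox [-3,2.9,-3.9] .. [19.2,25.1,18.3]
B = cylinder(h=8.1, r=7.1) → bbox [-7.1,-7.1,0] .. [7.1,7.1,8.1]
lo = A.lo+B.lo = [-3-7.1, 2.9-7.1, -3.9+0] = [-10.100,-4.200,-3.900]
hi = A.hi+B.hi = [19.2+7.1, 25.1+7.1, 18.3+8.1] = [26.300,32.200,26.400]
diag = √(36.4²+36.4²+30.3²) = √3568.01 = 59.733

min=[-10.100,-4.200,-3.900] max=[26.300,32.200,26.400] diag=59.733


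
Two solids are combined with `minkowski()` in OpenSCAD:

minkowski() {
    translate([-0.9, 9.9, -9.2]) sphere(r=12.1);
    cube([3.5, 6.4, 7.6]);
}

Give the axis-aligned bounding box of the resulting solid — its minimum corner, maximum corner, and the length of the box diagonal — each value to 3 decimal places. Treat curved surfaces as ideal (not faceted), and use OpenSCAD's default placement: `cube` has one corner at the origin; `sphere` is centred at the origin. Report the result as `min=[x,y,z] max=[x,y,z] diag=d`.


A = translate([-0.9, 9.9, -9.2]) sphere(r=12.1) → bbox [-13,-2.2,-21.3] .. [11.2,22,2.9]
B = cube([3.5, 6.4, 7.6]) → bbox [0,0,0] .. [3.5,6.4,7.6]
lo = A.lo+B.lo = [-13+0, -2.2+0, -21.3+0] = [-13.000,-2.200,-21.300]
hi = A.hi+B.hi = [11.2+3.5, 22+6.4, 2.9+7.6] = [14.700,28.400,10.500]
diag = √(27.7²+30.6²+31.8²) = √2714.89 = 52.105

min=[-13.000,-2.200,-21.300] max=[14.700,28.400,10.500] diag=52.105


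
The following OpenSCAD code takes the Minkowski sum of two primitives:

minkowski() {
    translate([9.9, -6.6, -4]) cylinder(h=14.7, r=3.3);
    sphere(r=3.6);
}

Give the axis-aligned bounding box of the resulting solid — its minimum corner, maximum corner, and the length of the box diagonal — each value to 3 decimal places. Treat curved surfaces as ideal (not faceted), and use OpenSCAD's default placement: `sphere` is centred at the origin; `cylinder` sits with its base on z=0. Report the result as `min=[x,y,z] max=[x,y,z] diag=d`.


min=[3.000,-13.500,-7.600] max=[16.800,0.300,14.300] diag=29.334

A = translate([9.9, -6.6, -4]) cylinder(h=14.7, r=3.3) → bbox [6.6,-9.9,-4] .. [13.2,-3.3,10.7]
B = sphere(r=3.6) → bbox [-3.6,-3.6,-3.6] .. [3.6,3.6,3.6]
lo = A.lo+B.lo = [6.6-3.6, -9.9-3.6, -4-3.6] = [3.000,-13.500,-7.600]
hi = A.hi+B.hi = [13.2+3.6, -3.3+3.6, 10.7+3.6] = [16.800,0.300,14.300]
diag = √(13.8²+13.8²+21.9²) = √860.49 = 29.334


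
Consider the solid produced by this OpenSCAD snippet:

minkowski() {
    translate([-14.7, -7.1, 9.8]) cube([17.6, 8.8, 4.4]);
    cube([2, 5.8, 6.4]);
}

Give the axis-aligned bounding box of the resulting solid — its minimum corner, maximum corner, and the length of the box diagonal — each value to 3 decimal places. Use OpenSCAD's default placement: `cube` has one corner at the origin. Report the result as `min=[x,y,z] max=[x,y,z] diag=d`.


min=[-14.700,-7.100,9.800] max=[4.900,7.500,20.600] diag=26.720

A = translate([-14.7, -7.1, 9.8]) cube([17.6, 8.8, 4.4]) → bbox [-14.7,-7.1,9.8] .. [2.9,1.7,14.2]
B = cube([2, 5.8, 6.4]) → bbox [0,0,0] .. [2,5.8,6.4]
lo = A.lo+B.lo = [-14.7+0, -7.1+0, 9.8+0] = [-14.700,-7.100,9.800]
hi = A.hi+B.hi = [2.9+2, 1.7+5.8, 14.2+6.4] = [4.900,7.500,20.600]
diag = √(19.6²+14.6²+10.8²) = √713.96 = 26.720


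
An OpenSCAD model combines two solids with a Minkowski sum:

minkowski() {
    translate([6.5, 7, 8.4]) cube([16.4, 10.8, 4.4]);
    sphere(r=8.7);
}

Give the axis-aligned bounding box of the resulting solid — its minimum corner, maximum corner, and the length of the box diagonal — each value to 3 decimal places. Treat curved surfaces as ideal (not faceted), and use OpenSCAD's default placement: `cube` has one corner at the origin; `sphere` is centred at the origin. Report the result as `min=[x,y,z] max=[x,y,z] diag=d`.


min=[-2.200,-1.700,-0.300] max=[31.600,26.500,21.500] diag=49.121

A = translate([6.5, 7, 8.4]) cube([16.4, 10.8, 4.4]) → bbox [6.5,7,8.4] .. [22.9,17.8,12.8]
B = sphere(r=8.7) → bbox [-8.7,-8.7,-8.7] .. [8.7,8.7,8.7]
lo = A.lo+B.lo = [6.5-8.7, 7-8.7, 8.4-8.7] = [-2.200,-1.700,-0.300]
hi = A.hi+B.hi = [22.9+8.7, 17.8+8.7, 12.8+8.7] = [31.600,26.500,21.500]
diag = √(33.8²+28.2²+21.8²) = √2412.92 = 49.121


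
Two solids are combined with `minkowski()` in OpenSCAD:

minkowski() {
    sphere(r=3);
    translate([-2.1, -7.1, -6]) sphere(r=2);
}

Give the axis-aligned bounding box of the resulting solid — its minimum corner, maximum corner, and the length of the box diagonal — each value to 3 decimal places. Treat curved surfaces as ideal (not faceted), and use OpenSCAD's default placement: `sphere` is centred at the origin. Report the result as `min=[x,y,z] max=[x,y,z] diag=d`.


min=[-7.100,-12.100,-11.000] max=[2.900,-2.100,-1.000] diag=17.321

A = translate([-2.1, -7.1, -6]) sphere(r=2) → bbox [-4.1,-9.1,-8] .. [-0.1,-5.1,-4]
B = sphere(r=3) → bbox [-3,-3,-3] .. [3,3,3]
lo = A.lo+B.lo = [-4.1-3, -9.1-3, -8-3] = [-7.100,-12.100,-11.000]
hi = A.hi+B.hi = [-0.1+3, -5.1+3, -4+3] = [2.900,-2.100,-1.000]
diag = √(10²+10²+10²) = √300 = 17.321


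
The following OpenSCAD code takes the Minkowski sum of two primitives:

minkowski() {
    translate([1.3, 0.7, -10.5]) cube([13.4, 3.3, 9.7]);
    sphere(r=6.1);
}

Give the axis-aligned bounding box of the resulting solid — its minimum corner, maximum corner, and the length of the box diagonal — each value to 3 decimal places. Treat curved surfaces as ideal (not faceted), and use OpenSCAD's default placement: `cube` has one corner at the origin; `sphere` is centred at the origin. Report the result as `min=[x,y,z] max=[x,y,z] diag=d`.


min=[-4.800,-5.400,-16.600] max=[20.800,10.100,5.300] diag=37.084

A = translate([1.3, 0.7, -10.5]) cube([13.4, 3.3, 9.7]) → bbox [1.3,0.7,-10.5] .. [14.7,4,-0.8]
B = sphere(r=6.1) → bbox [-6.1,-6.1,-6.1] .. [6.1,6.1,6.1]
lo = A.lo+B.lo = [1.3-6.1, 0.7-6.1, -10.5-6.1] = [-4.800,-5.400,-16.600]
hi = A.hi+B.hi = [14.7+6.1, 4+6.1, -0.8+6.1] = [20.800,10.100,5.300]
diag = √(25.6²+15.5²+21.9²) = √1375.22 = 37.084


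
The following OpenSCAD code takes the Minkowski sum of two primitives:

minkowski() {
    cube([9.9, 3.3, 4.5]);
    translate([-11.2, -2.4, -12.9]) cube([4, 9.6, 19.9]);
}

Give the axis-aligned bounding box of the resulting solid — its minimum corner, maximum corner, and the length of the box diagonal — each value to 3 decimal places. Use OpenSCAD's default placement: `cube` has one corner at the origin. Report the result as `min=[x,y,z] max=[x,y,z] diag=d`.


A = translate([-11.2, -2.4, -12.9]) cube([4, 9.6, 19.9]) → bbox [-11.2,-2.4,-12.9] .. [-7.2,7.2,7]
B = cube([9.9, 3.3, 4.5]) → bbox [0,0,0] .. [9.9,3.3,4.5]
lo = A.lo+B.lo = [-11.2+0, -2.4+0, -12.9+0] = [-11.200,-2.400,-12.900]
hi = A.hi+B.hi = [-7.2+9.9, 7.2+3.3, 7+4.5] = [2.700,10.500,11.500]
diag = √(13.9²+12.9²+24.4²) = √954.98 = 30.903

min=[-11.200,-2.400,-12.900] max=[2.700,10.500,11.500] diag=30.903


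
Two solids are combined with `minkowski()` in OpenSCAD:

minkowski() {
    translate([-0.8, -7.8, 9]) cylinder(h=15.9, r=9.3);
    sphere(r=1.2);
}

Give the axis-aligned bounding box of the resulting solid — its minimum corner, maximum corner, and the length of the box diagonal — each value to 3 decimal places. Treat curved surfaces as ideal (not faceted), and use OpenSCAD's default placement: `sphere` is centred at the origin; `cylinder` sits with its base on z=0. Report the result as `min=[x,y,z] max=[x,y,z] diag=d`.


A = translate([-0.8, -7.8, 9]) cylinder(h=15.9, r=9.3) → bbox [-10.1,-17.1,9] .. [8.5,1.5,24.9]
B = sphere(r=1.2) → bbox [-1.2,-1.2,-1.2] .. [1.2,1.2,1.2]
lo = A.lo+B.lo = [-10.1-1.2, -17.1-1.2, 9-1.2] = [-11.300,-18.300,7.800]
hi = A.hi+B.hi = [8.5+1.2, 1.5+1.2, 24.9+1.2] = [9.700,2.700,26.100]
diag = √(21²+21²+18.3²) = √1216.89 = 34.884

min=[-11.300,-18.300,7.800] max=[9.700,2.700,26.100] diag=34.884


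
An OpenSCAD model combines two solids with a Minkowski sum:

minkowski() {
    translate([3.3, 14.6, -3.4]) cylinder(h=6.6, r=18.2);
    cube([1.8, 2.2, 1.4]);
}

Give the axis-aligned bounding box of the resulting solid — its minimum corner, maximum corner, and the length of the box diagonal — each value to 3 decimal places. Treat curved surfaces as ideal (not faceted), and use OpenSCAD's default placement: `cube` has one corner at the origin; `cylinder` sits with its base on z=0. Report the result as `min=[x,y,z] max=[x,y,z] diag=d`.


A = translate([3.3, 14.6, -3.4]) cylinder(h=6.6, r=18.2) → bbox [-14.9,-3.6,-3.4] .. [21.5,32.8,3.2]
B = cube([1.8, 2.2, 1.4]) → bbox [0,0,0] .. [1.8,2.2,1.4]
lo = A.lo+B.lo = [-14.9+0, -3.6+0, -3.4+0] = [-14.900,-3.600,-3.400]
hi = A.hi+B.hi = [21.5+1.8, 32.8+2.2, 3.2+1.4] = [23.300,35.000,4.600]
diag = √(38.2²+38.6²+8²) = √3013.2 = 54.893

min=[-14.900,-3.600,-3.400] max=[23.300,35.000,4.600] diag=54.893


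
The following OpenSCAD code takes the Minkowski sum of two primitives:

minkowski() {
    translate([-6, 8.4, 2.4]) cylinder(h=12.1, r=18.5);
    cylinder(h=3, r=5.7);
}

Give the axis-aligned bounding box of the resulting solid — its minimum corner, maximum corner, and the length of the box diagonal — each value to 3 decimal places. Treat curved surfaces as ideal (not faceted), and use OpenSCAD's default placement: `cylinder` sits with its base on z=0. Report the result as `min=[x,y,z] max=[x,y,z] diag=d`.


min=[-30.200,-15.800,2.400] max=[18.200,32.600,17.500] diag=70.094

A = translate([-6, 8.4, 2.4]) cylinder(h=12.1, r=18.5) → bbox [-24.5,-10.1,2.4] .. [12.5,26.9,14.5]
B = cylinder(h=3, r=5.7) → bbox [-5.7,-5.7,0] .. [5.7,5.7,3]
lo = A.lo+B.lo = [-24.5-5.7, -10.1-5.7, 2.4+0] = [-30.200,-15.800,2.400]
hi = A.hi+B.hi = [12.5+5.7, 26.9+5.7, 14.5+3] = [18.200,32.600,17.500]
diag = √(48.4²+48.4²+15.1²) = √4913.13 = 70.094


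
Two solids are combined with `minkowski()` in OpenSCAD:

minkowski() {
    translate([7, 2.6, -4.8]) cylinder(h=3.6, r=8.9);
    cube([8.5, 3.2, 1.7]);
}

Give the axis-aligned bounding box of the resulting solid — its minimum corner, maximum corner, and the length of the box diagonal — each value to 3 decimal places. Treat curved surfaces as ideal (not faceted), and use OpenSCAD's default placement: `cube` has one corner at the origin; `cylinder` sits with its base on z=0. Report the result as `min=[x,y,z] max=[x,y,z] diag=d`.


A = translate([7, 2.6, -4.8]) cylinder(h=3.6, r=8.9) → bbox [-1.9,-6.3,-4.8] .. [15.9,11.5,-1.2]
B = cube([8.5, 3.2, 1.7]) → bbox [0,0,0] .. [8.5,3.2,1.7]
lo = A.lo+B.lo = [-1.9+0, -6.3+0, -4.8+0] = [-1.900,-6.300,-4.800]
hi = A.hi+B.hi = [15.9+8.5, 11.5+3.2, -1.2+1.7] = [24.400,14.700,0.500]
diag = √(26.3²+21²+5.3²) = √1160.78 = 34.070

min=[-1.900,-6.300,-4.800] max=[24.400,14.700,0.500] diag=34.070


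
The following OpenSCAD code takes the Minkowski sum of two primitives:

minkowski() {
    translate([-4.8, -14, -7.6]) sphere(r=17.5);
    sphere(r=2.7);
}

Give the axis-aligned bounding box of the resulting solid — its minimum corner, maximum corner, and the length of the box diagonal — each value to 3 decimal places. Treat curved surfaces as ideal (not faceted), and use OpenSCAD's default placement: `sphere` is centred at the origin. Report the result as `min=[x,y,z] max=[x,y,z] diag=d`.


min=[-25.000,-34.200,-27.800] max=[15.400,6.200,12.600] diag=69.975

A = translate([-4.8, -14, -7.6]) sphere(r=17.5) → bbox [-22.3,-31.5,-25.1] .. [12.7,3.5,9.9]
B = sphere(r=2.7) → bbox [-2.7,-2.7,-2.7] .. [2.7,2.7,2.7]
lo = A.lo+B.lo = [-22.3-2.7, -31.5-2.7, -25.1-2.7] = [-25.000,-34.200,-27.800]
hi = A.hi+B.hi = [12.7+2.7, 3.5+2.7, 9.9+2.7] = [15.400,6.200,12.600]
diag = √(40.4²+40.4²+40.4²) = √4896.48 = 69.975


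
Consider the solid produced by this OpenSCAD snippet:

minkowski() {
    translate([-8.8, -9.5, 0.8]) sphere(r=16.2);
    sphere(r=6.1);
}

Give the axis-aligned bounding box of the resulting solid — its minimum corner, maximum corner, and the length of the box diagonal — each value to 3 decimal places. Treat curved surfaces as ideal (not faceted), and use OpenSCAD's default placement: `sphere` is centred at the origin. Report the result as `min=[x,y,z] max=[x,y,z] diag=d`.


A = translate([-8.8, -9.5, 0.8]) sphere(r=16.2) → bbox [-25,-25.7,-15.4] .. [7.4,6.7,17]
B = sphere(r=6.1) → bbox [-6.1,-6.1,-6.1] .. [6.1,6.1,6.1]
lo = A.lo+B.lo = [-25-6.1, -25.7-6.1, -15.4-6.1] = [-31.100,-31.800,-21.500]
hi = A.hi+B.hi = [7.4+6.1, 6.7+6.1, 17+6.1] = [13.500,12.800,23.100]
diag = √(44.6²+44.6²+44.6²) = √5967.48 = 77.249

min=[-31.100,-31.800,-21.500] max=[13.500,12.800,23.100] diag=77.249


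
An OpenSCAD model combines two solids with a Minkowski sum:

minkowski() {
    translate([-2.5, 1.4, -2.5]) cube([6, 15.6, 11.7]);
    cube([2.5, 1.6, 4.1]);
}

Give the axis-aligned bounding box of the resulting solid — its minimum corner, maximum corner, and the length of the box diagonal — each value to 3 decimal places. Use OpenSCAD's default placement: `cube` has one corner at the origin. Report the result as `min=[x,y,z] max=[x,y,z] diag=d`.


min=[-2.500,1.400,-2.500] max=[6.000,18.600,13.300] diag=24.854

A = translate([-2.5, 1.4, -2.5]) cube([6, 15.6, 11.7]) → bbox [-2.5,1.4,-2.5] .. [3.5,17,9.2]
B = cube([2.5, 1.6, 4.1]) → bbox [0,0,0] .. [2.5,1.6,4.1]
lo = A.lo+B.lo = [-2.5+0, 1.4+0, -2.5+0] = [-2.500,1.400,-2.500]
hi = A.hi+B.hi = [3.5+2.5, 17+1.6, 9.2+4.1] = [6.000,18.600,13.300]
diag = √(8.5²+17.2²+15.8²) = √617.73 = 24.854


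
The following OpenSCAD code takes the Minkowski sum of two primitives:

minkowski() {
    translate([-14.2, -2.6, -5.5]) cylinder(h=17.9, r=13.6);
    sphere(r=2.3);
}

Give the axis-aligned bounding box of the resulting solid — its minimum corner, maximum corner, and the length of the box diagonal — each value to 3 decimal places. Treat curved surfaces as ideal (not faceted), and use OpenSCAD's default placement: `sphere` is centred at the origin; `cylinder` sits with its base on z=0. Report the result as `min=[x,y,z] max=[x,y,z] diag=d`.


min=[-30.100,-18.500,-7.800] max=[1.700,13.300,14.700] diag=50.286

A = translate([-14.2, -2.6, -5.5]) cylinder(h=17.9, r=13.6) → bbox [-27.8,-16.2,-5.5] .. [-0.6,11,12.4]
B = sphere(r=2.3) → bbox [-2.3,-2.3,-2.3] .. [2.3,2.3,2.3]
lo = A.lo+B.lo = [-27.8-2.3, -16.2-2.3, -5.5-2.3] = [-30.100,-18.500,-7.800]
hi = A.hi+B.hi = [-0.6+2.3, 11+2.3, 12.4+2.3] = [1.700,13.300,14.700]
diag = √(31.8²+31.8²+22.5²) = √2528.73 = 50.286


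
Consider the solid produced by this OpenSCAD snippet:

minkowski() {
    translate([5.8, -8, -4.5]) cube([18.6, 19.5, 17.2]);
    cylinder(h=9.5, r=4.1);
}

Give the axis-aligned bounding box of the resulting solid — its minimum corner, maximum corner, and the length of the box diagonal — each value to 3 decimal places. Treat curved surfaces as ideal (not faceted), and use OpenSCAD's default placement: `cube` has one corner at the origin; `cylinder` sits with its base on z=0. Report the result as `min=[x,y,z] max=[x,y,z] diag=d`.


A = translate([5.8, -8, -4.5]) cube([18.6, 19.5, 17.2]) → bbox [5.8,-8,-4.5] .. [24.4,11.5,12.7]
B = cylinder(h=9.5, r=4.1) → bbox [-4.1,-4.1,0] .. [4.1,4.1,9.5]
lo = A.lo+B.lo = [5.8-4.1, -8-4.1, -4.5+0] = [1.700,-12.100,-4.500]
hi = A.hi+B.hi = [24.4+4.1, 11.5+4.1, 12.7+9.5] = [28.500,15.600,22.200]
diag = √(26.8²+27.7²+26.7²) = √2198.42 = 46.887

min=[1.700,-12.100,-4.500] max=[28.500,15.600,22.200] diag=46.887


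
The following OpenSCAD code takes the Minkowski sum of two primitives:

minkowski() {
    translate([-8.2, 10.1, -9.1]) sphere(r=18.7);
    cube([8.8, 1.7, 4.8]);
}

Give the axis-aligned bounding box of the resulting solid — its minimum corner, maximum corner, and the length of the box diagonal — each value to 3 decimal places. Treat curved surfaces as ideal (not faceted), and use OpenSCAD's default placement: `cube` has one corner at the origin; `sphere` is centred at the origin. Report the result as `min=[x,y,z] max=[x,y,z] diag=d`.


A = translate([-8.2, 10.1, -9.1]) sphere(r=18.7) → bbox [-26.9,-8.6,-27.8] .. [10.5,28.8,9.6]
B = cube([8.8, 1.7, 4.8]) → bbox [0,0,0] .. [8.8,1.7,4.8]
lo = A.lo+B.lo = [-26.9+0, -8.6+0, -27.8+0] = [-26.900,-8.600,-27.800]
hi = A.hi+B.hi = [10.5+8.8, 28.8+1.7, 9.6+4.8] = [19.300,30.500,14.400]
diag = √(46.2²+39.1²+42.2²) = √5444.09 = 73.784

min=[-26.900,-8.600,-27.800] max=[19.300,30.500,14.400] diag=73.784


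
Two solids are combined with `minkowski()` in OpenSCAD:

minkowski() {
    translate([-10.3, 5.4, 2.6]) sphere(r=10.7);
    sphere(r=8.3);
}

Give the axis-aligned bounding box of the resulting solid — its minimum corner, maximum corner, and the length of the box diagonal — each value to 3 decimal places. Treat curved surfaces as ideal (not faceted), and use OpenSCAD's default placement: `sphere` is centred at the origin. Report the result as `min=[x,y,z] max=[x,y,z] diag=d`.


min=[-29.300,-13.600,-16.400] max=[8.700,24.400,21.600] diag=65.818

A = translate([-10.3, 5.4, 2.6]) sphere(r=10.7) → bbox [-21,-5.3,-8.1] .. [0.4,16.1,13.3]
B = sphere(r=8.3) → bbox [-8.3,-8.3,-8.3] .. [8.3,8.3,8.3]
lo = A.lo+B.lo = [-21-8.3, -5.3-8.3, -8.1-8.3] = [-29.300,-13.600,-16.400]
hi = A.hi+B.hi = [0.4+8.3, 16.1+8.3, 13.3+8.3] = [8.700,24.400,21.600]
diag = √(38²+38²+38²) = √4332 = 65.818


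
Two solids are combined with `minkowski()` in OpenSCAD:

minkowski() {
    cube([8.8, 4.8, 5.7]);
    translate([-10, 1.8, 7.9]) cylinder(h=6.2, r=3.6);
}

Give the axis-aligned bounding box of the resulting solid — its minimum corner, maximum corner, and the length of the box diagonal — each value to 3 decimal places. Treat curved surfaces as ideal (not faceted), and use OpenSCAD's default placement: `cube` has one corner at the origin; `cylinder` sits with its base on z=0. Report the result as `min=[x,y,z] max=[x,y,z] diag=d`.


min=[-13.600,-1.800,7.900] max=[2.400,10.200,19.800] diag=23.273

A = translate([-10, 1.8, 7.9]) cylinder(h=6.2, r=3.6) → bbox [-13.6,-1.8,7.9] .. [-6.4,5.4,14.1]
B = cube([8.8, 4.8, 5.7]) → bbox [0,0,0] .. [8.8,4.8,5.7]
lo = A.lo+B.lo = [-13.6+0, -1.8+0, 7.9+0] = [-13.600,-1.800,7.900]
hi = A.hi+B.hi = [-6.4+8.8, 5.4+4.8, 14.1+5.7] = [2.400,10.200,19.800]
diag = √(16²+12²+11.9²) = √541.61 = 23.273


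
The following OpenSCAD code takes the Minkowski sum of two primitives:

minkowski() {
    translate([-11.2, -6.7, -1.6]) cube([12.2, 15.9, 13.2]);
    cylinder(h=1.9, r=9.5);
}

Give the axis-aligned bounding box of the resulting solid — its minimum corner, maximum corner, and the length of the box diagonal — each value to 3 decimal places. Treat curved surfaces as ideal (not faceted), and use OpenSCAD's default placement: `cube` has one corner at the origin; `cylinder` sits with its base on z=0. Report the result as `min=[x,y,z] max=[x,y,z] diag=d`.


A = translate([-11.2, -6.7, -1.6]) cube([12.2, 15.9, 13.2]) → bbox [-11.2,-6.7,-1.6] .. [1,9.2,11.6]
B = cylinder(h=1.9, r=9.5) → bbox [-9.5,-9.5,0] .. [9.5,9.5,1.9]
lo = A.lo+B.lo = [-11.2-9.5, -6.7-9.5, -1.6+0] = [-20.700,-16.200,-1.600]
hi = A.hi+B.hi = [1+9.5, 9.2+9.5, 11.6+1.9] = [10.500,18.700,13.500]
diag = √(31.2²+34.9²+15.1²) = √2419.46 = 49.188

min=[-20.700,-16.200,-1.600] max=[10.500,18.700,13.500] diag=49.188


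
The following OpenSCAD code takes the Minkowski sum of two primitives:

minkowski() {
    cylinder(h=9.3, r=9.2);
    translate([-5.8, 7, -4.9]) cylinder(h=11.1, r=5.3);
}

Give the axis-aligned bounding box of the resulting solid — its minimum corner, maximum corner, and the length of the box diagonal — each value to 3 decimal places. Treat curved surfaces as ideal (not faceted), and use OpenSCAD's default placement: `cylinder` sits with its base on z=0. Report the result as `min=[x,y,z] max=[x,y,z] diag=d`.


min=[-20.300,-7.500,-4.900] max=[8.700,21.500,15.500] diag=45.806

A = translate([-5.8, 7, -4.9]) cylinder(h=11.1, r=5.3) → bbox [-11.1,1.7,-4.9] .. [-0.5,12.3,6.2]
B = cylinder(h=9.3, r=9.2) → bbox [-9.2,-9.2,0] .. [9.2,9.2,9.3]
lo = A.lo+B.lo = [-11.1-9.2, 1.7-9.2, -4.9+0] = [-20.300,-7.500,-4.900]
hi = A.hi+B.hi = [-0.5+9.2, 12.3+9.2, 6.2+9.3] = [8.700,21.500,15.500]
diag = √(29²+29²+20.4²) = √2098.16 = 45.806


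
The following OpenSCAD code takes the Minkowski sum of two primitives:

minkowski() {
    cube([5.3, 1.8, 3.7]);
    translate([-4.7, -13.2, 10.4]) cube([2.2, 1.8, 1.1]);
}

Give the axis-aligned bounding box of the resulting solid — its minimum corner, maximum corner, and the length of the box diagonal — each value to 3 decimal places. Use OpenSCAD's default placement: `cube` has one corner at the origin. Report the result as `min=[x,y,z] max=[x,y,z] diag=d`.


min=[-4.700,-13.200,10.400] max=[2.800,-9.600,15.200] diag=9.605

A = translate([-4.7, -13.2, 10.4]) cube([2.2, 1.8, 1.1]) → bbox [-4.7,-13.2,10.4] .. [-2.5,-11.4,11.5]
B = cube([5.3, 1.8, 3.7]) → bbox [0,0,0] .. [5.3,1.8,3.7]
lo = A.lo+B.lo = [-4.7+0, -13.2+0, 10.4+0] = [-4.700,-13.200,10.400]
hi = A.hi+B.hi = [-2.5+5.3, -11.4+1.8, 11.5+3.7] = [2.800,-9.600,15.200]
diag = √(7.5²+3.6²+4.8²) = √92.25 = 9.605


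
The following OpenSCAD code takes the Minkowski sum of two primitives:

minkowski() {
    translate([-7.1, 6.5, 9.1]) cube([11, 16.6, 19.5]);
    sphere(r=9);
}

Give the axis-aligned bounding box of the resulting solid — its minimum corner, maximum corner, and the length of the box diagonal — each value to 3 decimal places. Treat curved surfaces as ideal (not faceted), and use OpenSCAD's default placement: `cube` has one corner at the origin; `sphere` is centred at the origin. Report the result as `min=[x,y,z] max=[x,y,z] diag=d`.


min=[-16.100,-2.500,0.100] max=[12.900,32.100,37.600] diag=58.689

A = translate([-7.1, 6.5, 9.1]) cube([11, 16.6, 19.5]) → bbox [-7.1,6.5,9.1] .. [3.9,23.1,28.6]
B = sphere(r=9) → bbox [-9,-9,-9] .. [9,9,9]
lo = A.lo+B.lo = [-7.1-9, 6.5-9, 9.1-9] = [-16.100,-2.500,0.100]
hi = A.hi+B.hi = [3.9+9, 23.1+9, 28.6+9] = [12.900,32.100,37.600]
diag = √(29²+34.6²+37.5²) = √3444.41 = 58.689


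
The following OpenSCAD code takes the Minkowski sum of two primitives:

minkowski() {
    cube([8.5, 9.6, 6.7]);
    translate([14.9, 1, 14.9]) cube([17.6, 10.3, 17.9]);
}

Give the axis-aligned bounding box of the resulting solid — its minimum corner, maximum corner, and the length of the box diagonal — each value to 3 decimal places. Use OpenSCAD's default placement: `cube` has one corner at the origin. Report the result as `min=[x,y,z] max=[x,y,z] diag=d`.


A = translate([14.9, 1, 14.9]) cube([17.6, 10.3, 17.9]) → bbox [14.9,1,14.9] .. [32.5,11.3,32.8]
B = cube([8.5, 9.6, 6.7]) → bbox [0,0,0] .. [8.5,9.6,6.7]
lo = A.lo+B.lo = [14.9+0, 1+0, 14.9+0] = [14.900,1.000,14.900]
hi = A.hi+B.hi = [32.5+8.5, 11.3+9.6, 32.8+6.7] = [41.000,20.900,39.500]
diag = √(26.1²+19.9²+24.6²) = √1682.38 = 41.017

min=[14.900,1.000,14.900] max=[41.000,20.900,39.500] diag=41.017


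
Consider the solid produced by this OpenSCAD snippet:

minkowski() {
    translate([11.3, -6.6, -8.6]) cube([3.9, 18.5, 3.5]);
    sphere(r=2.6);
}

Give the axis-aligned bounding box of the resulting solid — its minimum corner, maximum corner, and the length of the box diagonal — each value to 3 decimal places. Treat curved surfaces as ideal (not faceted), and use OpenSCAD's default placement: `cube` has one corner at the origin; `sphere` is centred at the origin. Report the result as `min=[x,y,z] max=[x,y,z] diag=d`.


A = translate([11.3, -6.6, -8.6]) cube([3.9, 18.5, 3.5]) → bbox [11.3,-6.6,-8.6] .. [15.2,11.9,-5.1]
B = sphere(r=2.6) → bbox [-2.6,-2.6,-2.6] .. [2.6,2.6,2.6]
lo = A.lo+B.lo = [11.3-2.6, -6.6-2.6, -8.6-2.6] = [8.700,-9.200,-11.200]
hi = A.hi+B.hi = [15.2+2.6, 11.9+2.6, -5.1+2.6] = [17.800,14.500,-2.500]
diag = √(9.1²+23.7²+8.7²) = √720.19 = 26.836

min=[8.700,-9.200,-11.200] max=[17.800,14.500,-2.500] diag=26.836


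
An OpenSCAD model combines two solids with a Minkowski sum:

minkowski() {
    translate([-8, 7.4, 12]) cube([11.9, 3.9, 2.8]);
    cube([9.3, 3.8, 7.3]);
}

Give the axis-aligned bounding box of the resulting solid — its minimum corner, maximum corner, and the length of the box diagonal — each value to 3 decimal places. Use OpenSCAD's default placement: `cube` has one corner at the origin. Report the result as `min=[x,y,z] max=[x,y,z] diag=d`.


min=[-8.000,7.400,12.000] max=[13.200,15.100,22.100] diag=24.713

A = translate([-8, 7.4, 12]) cube([11.9, 3.9, 2.8]) → bbox [-8,7.4,12] .. [3.9,11.3,14.8]
B = cube([9.3, 3.8, 7.3]) → bbox [0,0,0] .. [9.3,3.8,7.3]
lo = A.lo+B.lo = [-8+0, 7.4+0, 12+0] = [-8.000,7.400,12.000]
hi = A.hi+B.hi = [3.9+9.3, 11.3+3.8, 14.8+7.3] = [13.200,15.100,22.100]
diag = √(21.2²+7.7²+10.1²) = √610.74 = 24.713


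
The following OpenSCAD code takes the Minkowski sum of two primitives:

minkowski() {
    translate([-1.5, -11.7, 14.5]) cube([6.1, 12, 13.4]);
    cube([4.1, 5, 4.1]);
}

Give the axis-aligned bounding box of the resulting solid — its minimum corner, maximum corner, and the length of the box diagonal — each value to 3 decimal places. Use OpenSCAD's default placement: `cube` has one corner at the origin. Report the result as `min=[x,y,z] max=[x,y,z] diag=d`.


min=[-1.500,-11.700,14.500] max=[8.700,5.300,32.000] diag=26.444

A = translate([-1.5, -11.7, 14.5]) cube([6.1, 12, 13.4]) → bbox [-1.5,-11.7,14.5] .. [4.6,0.3,27.9]
B = cube([4.1, 5, 4.1]) → bbox [0,0,0] .. [4.1,5,4.1]
lo = A.lo+B.lo = [-1.5+0, -11.7+0, 14.5+0] = [-1.500,-11.700,14.500]
hi = A.hi+B.hi = [4.6+4.1, 0.3+5, 27.9+4.1] = [8.700,5.300,32.000]
diag = √(10.2²+17²+17.5²) = √699.29 = 26.444


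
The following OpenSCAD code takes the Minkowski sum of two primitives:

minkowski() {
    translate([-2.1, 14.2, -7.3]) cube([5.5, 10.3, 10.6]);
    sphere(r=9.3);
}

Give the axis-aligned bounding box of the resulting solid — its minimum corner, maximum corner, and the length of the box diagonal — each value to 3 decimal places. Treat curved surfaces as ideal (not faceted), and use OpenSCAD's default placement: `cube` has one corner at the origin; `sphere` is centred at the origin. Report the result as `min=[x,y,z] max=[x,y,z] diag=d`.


A = translate([-2.1, 14.2, -7.3]) cube([5.5, 10.3, 10.6]) → bbox [-2.1,14.2,-7.3] .. [3.4,24.5,3.3]
B = sphere(r=9.3) → bbox [-9.3,-9.3,-9.3] .. [9.3,9.3,9.3]
lo = A.lo+B.lo = [-2.1-9.3, 14.2-9.3, -7.3-9.3] = [-11.400,4.900,-16.600]
hi = A.hi+B.hi = [3.4+9.3, 24.5+9.3, 3.3+9.3] = [12.700,33.800,12.600]
diag = √(24.1²+28.9²+29.2²) = √2268.66 = 47.630

min=[-11.400,4.900,-16.600] max=[12.700,33.800,12.600] diag=47.630


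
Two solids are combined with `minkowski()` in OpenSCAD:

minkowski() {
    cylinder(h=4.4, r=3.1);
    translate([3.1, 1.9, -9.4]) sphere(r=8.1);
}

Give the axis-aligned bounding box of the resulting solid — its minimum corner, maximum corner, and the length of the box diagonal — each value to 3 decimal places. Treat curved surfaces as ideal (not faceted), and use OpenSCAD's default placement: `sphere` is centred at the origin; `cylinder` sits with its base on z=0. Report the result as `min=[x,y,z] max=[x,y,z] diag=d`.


min=[-8.100,-9.300,-17.500] max=[14.300,13.100,3.100] diag=37.787

A = translate([3.1, 1.9, -9.4]) sphere(r=8.1) → bbox [-5,-6.2,-17.5] .. [11.2,10,-1.3]
B = cylinder(h=4.4, r=3.1) → bbox [-3.1,-3.1,0] .. [3.1,3.1,4.4]
lo = A.lo+B.lo = [-5-3.1, -6.2-3.1, -17.5+0] = [-8.100,-9.300,-17.500]
hi = A.hi+B.hi = [11.2+3.1, 10+3.1, -1.3+4.4] = [14.300,13.100,3.100]
diag = √(22.4²+22.4²+20.6²) = √1427.88 = 37.787


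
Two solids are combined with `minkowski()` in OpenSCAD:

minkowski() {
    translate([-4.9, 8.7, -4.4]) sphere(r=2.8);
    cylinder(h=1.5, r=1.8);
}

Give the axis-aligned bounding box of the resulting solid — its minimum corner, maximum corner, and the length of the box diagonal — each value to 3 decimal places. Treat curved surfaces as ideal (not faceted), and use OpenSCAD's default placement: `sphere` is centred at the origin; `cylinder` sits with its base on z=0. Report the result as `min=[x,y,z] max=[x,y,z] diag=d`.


min=[-9.500,4.100,-7.200] max=[-0.300,13.300,-0.100] diag=14.822

A = translate([-4.9, 8.7, -4.4]) sphere(r=2.8) → bbox [-7.7,5.9,-7.2] .. [-2.1,11.5,-1.6]
B = cylinder(h=1.5, r=1.8) → bbox [-1.8,-1.8,0] .. [1.8,1.8,1.5]
lo = A.lo+B.lo = [-7.7-1.8, 5.9-1.8, -7.2+0] = [-9.500,4.100,-7.200]
hi = A.hi+B.hi = [-2.1+1.8, 11.5+1.8, -1.6+1.5] = [-0.300,13.300,-0.100]
diag = √(9.2²+9.2²+7.1²) = √219.69 = 14.822


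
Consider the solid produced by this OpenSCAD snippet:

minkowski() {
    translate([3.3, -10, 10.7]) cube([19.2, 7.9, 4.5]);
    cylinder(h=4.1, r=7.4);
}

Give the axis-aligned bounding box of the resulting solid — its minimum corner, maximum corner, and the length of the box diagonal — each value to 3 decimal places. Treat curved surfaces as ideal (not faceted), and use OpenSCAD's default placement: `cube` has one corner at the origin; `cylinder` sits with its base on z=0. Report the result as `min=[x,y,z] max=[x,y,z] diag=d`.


min=[-4.100,-17.400,10.700] max=[29.900,5.300,19.300] diag=41.776

A = translate([3.3, -10, 10.7]) cube([19.2, 7.9, 4.5]) → bbox [3.3,-10,10.7] .. [22.5,-2.1,15.2]
B = cylinder(h=4.1, r=7.4) → bbox [-7.4,-7.4,0] .. [7.4,7.4,4.1]
lo = A.lo+B.lo = [3.3-7.4, -10-7.4, 10.7+0] = [-4.100,-17.400,10.700]
hi = A.hi+B.hi = [22.5+7.4, -2.1+7.4, 15.2+4.1] = [29.900,5.300,19.300]
diag = √(34²+22.7²+8.6²) = √1745.25 = 41.776
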